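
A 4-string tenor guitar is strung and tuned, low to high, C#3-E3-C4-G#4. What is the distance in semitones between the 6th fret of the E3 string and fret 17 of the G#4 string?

E3 at fret 6 → A#3 (MIDI 58); G#4 at fret 17 → C#6 (MIDI 85).
58 − 85 = -27, so the two pitches are 27 semitones apart, with C#6 the higher.

27 semitones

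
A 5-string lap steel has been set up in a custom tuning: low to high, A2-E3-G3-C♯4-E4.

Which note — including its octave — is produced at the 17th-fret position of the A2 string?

A2 is MIDI 45. Adding 17 gives 62, which is D4.

D4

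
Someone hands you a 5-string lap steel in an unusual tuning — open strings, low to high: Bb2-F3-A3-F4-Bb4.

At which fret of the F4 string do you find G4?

2

G4 is 2 semitones above the open F4 (F–Gb–G), so it sits at fret 2.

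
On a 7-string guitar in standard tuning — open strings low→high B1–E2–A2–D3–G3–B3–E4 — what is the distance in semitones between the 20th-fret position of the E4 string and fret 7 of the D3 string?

E4 at fret 20 → C6 (MIDI 84); D3 at fret 7 → A3 (MIDI 57).
84 − 57 = 27, so the two pitches are 27 semitones apart, with C6 the higher.

27 semitones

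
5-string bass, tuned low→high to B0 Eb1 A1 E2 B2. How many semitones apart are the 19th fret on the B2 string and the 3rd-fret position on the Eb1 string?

36 semitones

B2 at fret 19 → Gb4 (MIDI 66); Eb1 at fret 3 → Gb1 (MIDI 30).
66 − 30 = 36, so the two pitches are 36 semitones apart, with Gb4 the higher.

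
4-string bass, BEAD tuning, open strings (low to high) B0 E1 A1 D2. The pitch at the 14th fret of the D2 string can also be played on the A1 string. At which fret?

D2 at fret 14 is D2 + 14 semitones = E3.
The open A1 string is 5 semitones below the open D2, so the same pitch on the A1 string lies at fret 14 + 5 = 19.

19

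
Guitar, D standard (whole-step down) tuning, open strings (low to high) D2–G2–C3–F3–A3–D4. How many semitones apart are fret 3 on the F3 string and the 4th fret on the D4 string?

10 semitones

F3 at fret 3 → G#3 (MIDI 56); D4 at fret 4 → F#4 (MIDI 66).
56 − 66 = -10, so the two pitches are 10 semitones apart, with F#4 the higher.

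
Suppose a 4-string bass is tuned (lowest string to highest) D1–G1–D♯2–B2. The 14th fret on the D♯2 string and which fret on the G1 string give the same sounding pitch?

22

Fret 14 on D♯2 is MIDI 39 + 14 = 53 (F3). On the G1 string (open MIDI 31), that pitch is 53 − 31 = fret 22.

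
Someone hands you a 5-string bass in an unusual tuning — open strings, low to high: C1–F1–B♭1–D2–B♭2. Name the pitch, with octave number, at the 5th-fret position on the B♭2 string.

E♭3

The open B♭2 string plus 5 semitones: Bb–B–C–Db–D–Eb.
The walk passes from B into C once, so the octave number goes from 2 to 3.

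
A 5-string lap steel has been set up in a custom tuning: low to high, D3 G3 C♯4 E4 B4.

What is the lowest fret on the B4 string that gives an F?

From B4, count semitones up the chromatic scale until reaching F: B–C–C#–D–D#–E–F — 6 steps.

6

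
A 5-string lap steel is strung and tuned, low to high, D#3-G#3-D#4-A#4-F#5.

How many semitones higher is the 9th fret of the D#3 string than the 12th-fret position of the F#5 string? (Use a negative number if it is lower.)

-30 semitones

D#3 at fret 9 → C4 (MIDI 60); F#5 at fret 12 → F#6 (MIDI 90).
60 − 90 = -30, so the two pitches are 30 semitones apart.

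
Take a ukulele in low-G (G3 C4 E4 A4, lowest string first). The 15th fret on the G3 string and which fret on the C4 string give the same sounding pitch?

10

G3 at fret 15 is G3 + 15 semitones = A♯4.
The open C4 string is 5 semitones above the open G3, so the same pitch on the C4 string lies at fret 15 − 5 = 10.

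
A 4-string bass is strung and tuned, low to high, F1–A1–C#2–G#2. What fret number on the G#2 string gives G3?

G3 is 11 semitones above the open G#2 (G#–A–A#–B–…–F–F#–G), so it sits at fret 11.

11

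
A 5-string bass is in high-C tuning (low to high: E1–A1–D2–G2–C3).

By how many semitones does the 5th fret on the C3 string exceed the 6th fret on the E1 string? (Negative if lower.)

C3 at fret 5 → F3 (MIDI 53); E1 at fret 6 → A#1 (MIDI 34).
53 − 34 = 19, so the two pitches are 19 semitones apart.

19 semitones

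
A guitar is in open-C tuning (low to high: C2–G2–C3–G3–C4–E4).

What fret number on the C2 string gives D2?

D2 is 2 semitones above the open C2 (C–C#–D), so it sits at fret 2.

2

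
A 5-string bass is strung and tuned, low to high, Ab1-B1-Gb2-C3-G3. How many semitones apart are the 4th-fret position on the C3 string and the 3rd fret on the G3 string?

C3 at fret 4 → E3 (MIDI 52); G3 at fret 3 → Bb3 (MIDI 58).
52 − 58 = -6, so the two pitches are 6 semitones apart, with Bb3 the higher.

6 semitones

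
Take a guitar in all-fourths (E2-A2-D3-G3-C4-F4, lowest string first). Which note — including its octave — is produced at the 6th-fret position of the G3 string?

Each fret is one semitone, so G3 + 6 = C#4.
(Equivalently spelled Db4.)

C#4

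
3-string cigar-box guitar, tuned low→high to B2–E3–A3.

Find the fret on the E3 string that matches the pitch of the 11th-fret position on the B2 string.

Fret 11 on B2 is MIDI 47 + 11 = 58 (B♭3). On the E3 string (open MIDI 52), that pitch is 58 − 52 = fret 6.

6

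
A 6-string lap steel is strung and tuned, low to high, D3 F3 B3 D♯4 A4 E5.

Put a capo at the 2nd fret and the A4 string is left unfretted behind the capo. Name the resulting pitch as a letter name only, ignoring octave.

B

The capo raises the open A4 by 2 semitones to B4; fretting 0 more gives A4 + 2 + 0 = A4 + 2 semitones, landing on B.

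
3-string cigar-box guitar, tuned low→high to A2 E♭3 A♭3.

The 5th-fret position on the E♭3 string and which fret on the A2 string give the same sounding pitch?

11

Fret 5 on E♭3 is MIDI 51 + 5 = 56 (A♭3). On the A2 string (open MIDI 45), that pitch is 56 − 45 = fret 11.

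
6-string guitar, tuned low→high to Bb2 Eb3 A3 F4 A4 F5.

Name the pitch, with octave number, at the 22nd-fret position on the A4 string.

G6

The open A4 string plus 22 semitones: A–Bb–B–C–…–F–Gb–G.
The walk passes from B into C 2 times, so the octave number goes from 4 to 6.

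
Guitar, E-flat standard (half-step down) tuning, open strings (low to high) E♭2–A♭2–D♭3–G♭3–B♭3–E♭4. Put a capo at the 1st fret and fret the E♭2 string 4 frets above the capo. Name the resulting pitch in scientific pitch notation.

A♭2

The capo raises the open E♭2 by 1 semitone to E2; fretting 4 more gives E♭2 + 1 + 4 = E♭2 + 5 semitones = A♭2.
(Also written G♯.)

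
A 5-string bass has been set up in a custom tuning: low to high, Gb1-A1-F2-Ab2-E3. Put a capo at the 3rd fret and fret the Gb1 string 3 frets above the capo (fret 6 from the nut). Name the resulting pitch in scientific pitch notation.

C2

The capo raises the open Gb1 by 3 semitones to A1; fretting 3 more gives Gb1 + 3 + 3 = Gb1 + 6 semitones = C2.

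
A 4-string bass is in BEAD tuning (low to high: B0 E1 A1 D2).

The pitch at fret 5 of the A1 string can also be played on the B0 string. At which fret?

Fret 5 on A1 is MIDI 33 + 5 = 38 (D2). On the B0 string (open MIDI 23), that pitch is 38 − 23 = fret 15.

15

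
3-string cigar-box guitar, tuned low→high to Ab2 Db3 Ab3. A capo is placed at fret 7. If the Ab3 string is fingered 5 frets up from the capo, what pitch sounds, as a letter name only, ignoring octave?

The capo raises the open Ab3 by 7 semitones to Eb4; fretting 5 more gives Ab3 + 7 + 5 = Ab3 + 12 semitones, landing on Ab.

Ab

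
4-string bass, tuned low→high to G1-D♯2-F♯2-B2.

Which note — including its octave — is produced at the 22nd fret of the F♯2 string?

E4

Each fret is one semitone, so F♯2 + 22 = E4.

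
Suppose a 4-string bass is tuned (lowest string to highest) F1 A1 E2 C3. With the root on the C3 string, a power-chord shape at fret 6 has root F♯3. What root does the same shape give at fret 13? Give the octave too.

C♯4

Moving from fret 6 to fret 13 shifts the root by 7 semitones.
F♯3 up 7 semitones is C♯4.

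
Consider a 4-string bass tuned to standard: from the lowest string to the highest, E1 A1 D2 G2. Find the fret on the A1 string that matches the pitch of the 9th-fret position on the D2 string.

Fret 9 on D2 is MIDI 38 + 9 = 47 (B2). On the A1 string (open MIDI 33), that pitch is 47 − 33 = fret 14.

14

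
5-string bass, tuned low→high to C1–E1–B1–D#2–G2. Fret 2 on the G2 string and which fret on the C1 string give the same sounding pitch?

Fret 2 on G2 is MIDI 43 + 2 = 45 (A2). On the C1 string (open MIDI 24), that pitch is 45 − 24 = fret 21.

21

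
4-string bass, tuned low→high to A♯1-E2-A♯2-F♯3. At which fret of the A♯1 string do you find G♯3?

G♯3 is 22 semitones above the open A♯1 (A#–B–C–C#–…–F#–G–G#), so it sits at fret 22.

22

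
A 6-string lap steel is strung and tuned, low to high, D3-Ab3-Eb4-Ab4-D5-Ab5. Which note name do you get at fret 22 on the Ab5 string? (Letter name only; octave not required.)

Gb

Ab5 is MIDI 80. Adding 22 gives 102; 102 mod 12 = 6, i.e. Gb.
(Equivalently spelled F#.)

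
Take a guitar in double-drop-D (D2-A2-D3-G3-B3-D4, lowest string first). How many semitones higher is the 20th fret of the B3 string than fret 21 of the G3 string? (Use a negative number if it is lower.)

B3 at fret 20 → G5 (MIDI 79); G3 at fret 21 → E5 (MIDI 76).
79 − 76 = 3, so the two pitches are 3 semitones apart.

3 semitones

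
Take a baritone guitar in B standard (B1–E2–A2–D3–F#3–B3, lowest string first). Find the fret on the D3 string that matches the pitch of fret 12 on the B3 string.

21

B3 at fret 12 is B3 + 12 semitones = B4.
The open D3 string is 9 semitones below the open B3, so the same pitch on the D3 string lies at fret 12 + 9 = 21.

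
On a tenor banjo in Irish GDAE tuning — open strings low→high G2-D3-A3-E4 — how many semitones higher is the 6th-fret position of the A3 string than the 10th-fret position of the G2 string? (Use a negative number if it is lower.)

A3 at fret 6 → D#4 (MIDI 63); G2 at fret 10 → F3 (MIDI 53).
63 − 53 = 10, so the two pitches are 10 semitones apart.

10 semitones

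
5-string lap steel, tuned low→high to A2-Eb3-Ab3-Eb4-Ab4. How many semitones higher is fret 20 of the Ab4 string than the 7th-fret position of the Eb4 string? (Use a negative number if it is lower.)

18 semitones

Ab4 at fret 20 → E6 (MIDI 88); Eb4 at fret 7 → Bb4 (MIDI 70).
88 − 70 = 18, so the two pitches are 18 semitones apart.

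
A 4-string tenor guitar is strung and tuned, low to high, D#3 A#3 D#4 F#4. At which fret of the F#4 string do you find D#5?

D#5 is 9 semitones above the open F#4 (F#–G–G#–A–A#–B–C–C#–D–D#), so it sits at fret 9.

9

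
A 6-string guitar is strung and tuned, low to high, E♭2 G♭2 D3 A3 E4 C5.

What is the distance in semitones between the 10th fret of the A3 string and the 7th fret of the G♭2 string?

18 semitones

A3 at fret 10 → G4 (MIDI 67); G♭2 at fret 7 → D♭3 (MIDI 49).
67 − 49 = 18, so the two pitches are 18 semitones apart, with G4 the higher.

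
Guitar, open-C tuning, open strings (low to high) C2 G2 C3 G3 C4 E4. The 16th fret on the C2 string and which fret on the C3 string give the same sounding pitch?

4

C2 at fret 16 is C2 + 16 semitones = E3.
The open C3 string is 12 semitones above the open C2, so the same pitch on the C3 string lies at fret 16 − 12 = 4.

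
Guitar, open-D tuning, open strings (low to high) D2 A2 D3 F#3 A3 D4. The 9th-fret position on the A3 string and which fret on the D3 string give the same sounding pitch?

16

Fret 9 on A3 is MIDI 57 + 9 = 66 (F#4). On the D3 string (open MIDI 50), that pitch is 66 − 50 = fret 16.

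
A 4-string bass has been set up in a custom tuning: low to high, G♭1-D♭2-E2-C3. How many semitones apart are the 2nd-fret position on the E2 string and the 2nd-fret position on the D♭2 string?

3 semitones

E2 at fret 2 → G♭2 (MIDI 42); D♭2 at fret 2 → E♭2 (MIDI 39).
42 − 39 = 3, so the two pitches are 3 semitones apart, with G♭2 the higher.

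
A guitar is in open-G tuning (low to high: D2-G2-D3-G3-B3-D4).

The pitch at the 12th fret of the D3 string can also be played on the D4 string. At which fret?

0

D3 at fret 12 is D3 + 12 semitones = D4.
The open D4 string is 12 semitones above the open D3, so the same pitch on the D4 string lies at fret 12 − 12 = 0.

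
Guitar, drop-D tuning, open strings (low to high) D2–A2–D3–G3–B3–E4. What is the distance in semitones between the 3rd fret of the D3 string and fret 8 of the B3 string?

14 semitones

D3 at fret 3 → F3 (MIDI 53); B3 at fret 8 → G4 (MIDI 67).
53 − 67 = -14, so the two pitches are 14 semitones apart, with G4 the higher.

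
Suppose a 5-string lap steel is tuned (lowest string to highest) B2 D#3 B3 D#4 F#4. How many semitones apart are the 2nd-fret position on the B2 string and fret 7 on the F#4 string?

B2 at fret 2 → C#3 (MIDI 49); F#4 at fret 7 → C#5 (MIDI 73).
49 − 73 = -24, so the two pitches are 24 semitones apart, with C#5 the higher.

24 semitones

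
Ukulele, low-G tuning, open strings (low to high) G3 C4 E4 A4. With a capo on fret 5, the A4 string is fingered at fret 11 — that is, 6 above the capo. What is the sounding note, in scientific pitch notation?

G♯5

The capo raises the open A4 by 5 semitones to D5; fretting 6 more gives A4 + 5 + 6 = A4 + 11 semitones = G♯5.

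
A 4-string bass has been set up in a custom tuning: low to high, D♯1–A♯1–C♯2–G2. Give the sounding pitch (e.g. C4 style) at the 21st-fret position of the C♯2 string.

C♯2 is MIDI 37. Adding 21 gives 58, which is A♯3.
(Equivalently spelled B♭3.)

A♯3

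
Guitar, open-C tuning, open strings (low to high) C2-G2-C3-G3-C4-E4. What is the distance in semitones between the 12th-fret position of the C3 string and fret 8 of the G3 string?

C3 at fret 12 → C4 (MIDI 60); G3 at fret 8 → D♯4 (MIDI 63).
60 − 63 = -3, so the two pitches are 3 semitones apart, with D♯4 the higher.

3 semitones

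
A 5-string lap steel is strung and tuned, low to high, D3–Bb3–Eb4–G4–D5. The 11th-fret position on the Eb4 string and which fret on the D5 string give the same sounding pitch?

0

Eb4 at fret 11 is Eb4 + 11 semitones = D5.
The open D5 string is 11 semitones above the open Eb4, so the same pitch on the D5 string lies at fret 11 − 11 = 0.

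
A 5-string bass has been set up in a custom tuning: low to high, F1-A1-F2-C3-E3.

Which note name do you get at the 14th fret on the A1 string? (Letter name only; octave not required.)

B

The open A1 string plus 14 semitones: A–Bb–B–C–…–A–Bb–B.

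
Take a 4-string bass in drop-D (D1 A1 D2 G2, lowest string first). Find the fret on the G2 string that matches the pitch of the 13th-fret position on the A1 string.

Fret 13 on A1 is MIDI 33 + 13 = 46 (A#2). On the G2 string (open MIDI 43), that pitch is 46 − 43 = fret 3.

3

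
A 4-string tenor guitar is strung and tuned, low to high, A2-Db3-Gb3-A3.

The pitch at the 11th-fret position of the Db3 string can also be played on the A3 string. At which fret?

Fret 11 on Db3 is MIDI 49 + 11 = 60 (C4). On the A3 string (open MIDI 57), that pitch is 60 − 57 = fret 3.

3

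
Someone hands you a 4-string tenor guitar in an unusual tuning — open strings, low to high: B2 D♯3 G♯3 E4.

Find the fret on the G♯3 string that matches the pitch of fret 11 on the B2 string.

2

Fret 11 on B2 is MIDI 47 + 11 = 58 (A♯3). On the G♯3 string (open MIDI 56), that pitch is 58 − 56 = fret 2.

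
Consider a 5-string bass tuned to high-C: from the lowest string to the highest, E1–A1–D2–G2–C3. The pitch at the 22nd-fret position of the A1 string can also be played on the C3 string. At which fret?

7

A1 at fret 22 is A1 + 22 semitones = G3.
The open C3 string is 15 semitones above the open A1, so the same pitch on the C3 string lies at fret 22 − 15 = 7.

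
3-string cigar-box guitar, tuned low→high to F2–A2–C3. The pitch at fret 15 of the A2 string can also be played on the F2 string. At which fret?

19

Fret 15 on A2 is MIDI 45 + 15 = 60 (C4). On the F2 string (open MIDI 41), that pitch is 60 − 41 = fret 19.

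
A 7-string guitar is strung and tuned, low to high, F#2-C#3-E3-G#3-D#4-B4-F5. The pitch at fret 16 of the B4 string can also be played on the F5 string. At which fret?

10

Fret 16 on B4 is MIDI 71 + 16 = 87 (D#6). On the F5 string (open MIDI 77), that pitch is 87 − 77 = fret 10.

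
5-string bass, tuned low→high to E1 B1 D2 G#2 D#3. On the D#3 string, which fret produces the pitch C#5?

22

C#5 is 22 semitones above the open D#3 (D#–E–F–F#–…–B–C–C#), so it sits at fret 22.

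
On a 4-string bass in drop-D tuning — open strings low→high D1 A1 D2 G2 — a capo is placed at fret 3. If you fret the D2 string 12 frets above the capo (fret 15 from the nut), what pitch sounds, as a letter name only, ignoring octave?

F

The capo raises the open D2 by 3 semitones to F2; fretting 12 more gives D2 + 3 + 12 = D2 + 15 semitones, landing on F.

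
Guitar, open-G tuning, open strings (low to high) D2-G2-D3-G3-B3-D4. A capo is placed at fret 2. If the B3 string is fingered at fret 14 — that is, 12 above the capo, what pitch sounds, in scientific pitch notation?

C#5

The capo raises the open B3 by 2 semitones to C#4; fretting 12 more gives B3 + 2 + 12 = B3 + 14 semitones = C#5.
(Also written Db.)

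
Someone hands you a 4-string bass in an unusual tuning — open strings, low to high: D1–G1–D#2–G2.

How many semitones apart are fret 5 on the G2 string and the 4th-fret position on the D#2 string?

G2 at fret 5 → C3 (MIDI 48); D#2 at fret 4 → G2 (MIDI 43).
48 − 43 = 5, so the two pitches are 5 semitones apart, with C3 the higher.

5 semitones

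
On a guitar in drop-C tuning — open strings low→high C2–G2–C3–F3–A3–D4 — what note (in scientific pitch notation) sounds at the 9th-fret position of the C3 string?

C3 is MIDI 48. Adding 9 gives 57, which is A3.

A3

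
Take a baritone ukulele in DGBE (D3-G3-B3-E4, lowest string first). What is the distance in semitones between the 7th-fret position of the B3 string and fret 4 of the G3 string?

B3 at fret 7 → F#4 (MIDI 66); G3 at fret 4 → B3 (MIDI 59).
66 − 59 = 7, so the two pitches are 7 semitones apart, with F#4 the higher.

7 semitones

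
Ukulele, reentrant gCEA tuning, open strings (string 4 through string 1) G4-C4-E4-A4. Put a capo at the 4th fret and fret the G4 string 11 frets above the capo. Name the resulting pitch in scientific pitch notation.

A#5

The capo raises the open G4 by 4 semitones to B4; fretting 11 more gives G4 + 4 + 11 = G4 + 15 semitones = A#5.
(Also written Bb.)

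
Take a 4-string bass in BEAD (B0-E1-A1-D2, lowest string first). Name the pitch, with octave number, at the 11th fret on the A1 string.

G♯2

A1 is MIDI 33. Adding 11 gives 44, which is G♯2.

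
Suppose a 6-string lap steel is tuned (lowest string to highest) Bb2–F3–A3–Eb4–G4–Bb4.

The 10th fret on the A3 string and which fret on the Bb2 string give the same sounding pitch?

Fret 10 on A3 is MIDI 57 + 10 = 67 (G4). On the Bb2 string (open MIDI 46), that pitch is 67 − 46 = fret 21.

21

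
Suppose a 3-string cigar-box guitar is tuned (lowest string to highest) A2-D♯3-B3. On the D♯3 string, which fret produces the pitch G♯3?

G♯3 is 5 semitones above the open D♯3 (D#–E–F–F#–G–G#), so it sits at fret 5.

5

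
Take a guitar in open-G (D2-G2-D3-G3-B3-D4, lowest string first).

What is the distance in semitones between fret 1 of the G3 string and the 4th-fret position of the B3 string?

7 semitones

G3 at fret 1 → G#3 (MIDI 56); B3 at fret 4 → D#4 (MIDI 63).
56 − 63 = -7, so the two pitches are 7 semitones apart, with D#4 the higher.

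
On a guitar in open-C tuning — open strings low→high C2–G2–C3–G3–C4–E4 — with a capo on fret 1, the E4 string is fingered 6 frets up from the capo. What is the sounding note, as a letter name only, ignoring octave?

B

The capo raises the open E4 by 1 semitone to F4; fretting 6 more gives E4 + 1 + 6 = E4 + 7 semitones, landing on B.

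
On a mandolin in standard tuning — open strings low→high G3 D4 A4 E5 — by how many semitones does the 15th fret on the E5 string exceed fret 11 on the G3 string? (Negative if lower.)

25 semitones

E5 at fret 15 → G6 (MIDI 91); G3 at fret 11 → F♯4 (MIDI 66).
91 − 66 = 25, so the two pitches are 25 semitones apart.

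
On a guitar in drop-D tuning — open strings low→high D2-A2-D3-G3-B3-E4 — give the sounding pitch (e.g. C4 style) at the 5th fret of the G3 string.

G3 is MIDI 55. Adding 5 gives 60, which is C4.

C4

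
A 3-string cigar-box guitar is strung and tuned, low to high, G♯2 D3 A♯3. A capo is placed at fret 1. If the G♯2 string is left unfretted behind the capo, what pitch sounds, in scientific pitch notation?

The capo raises the open G♯2 by 1 semitone to A2; fretting 0 more gives G♯2 + 1 + 0 = G♯2 + 1 semitone = A2.

A2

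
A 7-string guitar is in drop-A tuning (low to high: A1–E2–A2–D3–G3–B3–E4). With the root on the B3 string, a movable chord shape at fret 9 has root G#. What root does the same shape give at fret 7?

F#

Moving from fret 9 to fret 7 shifts the root by -2 semitones.
G# down 2 semitones is F#.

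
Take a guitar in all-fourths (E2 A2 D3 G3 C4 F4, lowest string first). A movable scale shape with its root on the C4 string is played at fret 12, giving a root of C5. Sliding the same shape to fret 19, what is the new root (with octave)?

Moving from fret 12 to fret 19 shifts the root by 7 semitones.
C5 up 7 semitones is G5.

G5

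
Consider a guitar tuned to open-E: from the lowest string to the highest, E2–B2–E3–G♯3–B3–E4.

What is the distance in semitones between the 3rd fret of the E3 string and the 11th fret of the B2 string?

3 semitones

E3 at fret 3 → G3 (MIDI 55); B2 at fret 11 → A♯3 (MIDI 58).
55 − 58 = -3, so the two pitches are 3 semitones apart, with A♯3 the higher.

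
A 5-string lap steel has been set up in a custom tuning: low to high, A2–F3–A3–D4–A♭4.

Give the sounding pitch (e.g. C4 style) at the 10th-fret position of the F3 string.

F3 is MIDI 53. Adding 10 gives 63, which is E♭4.
(Equivalently spelled D♯4.)

E♭4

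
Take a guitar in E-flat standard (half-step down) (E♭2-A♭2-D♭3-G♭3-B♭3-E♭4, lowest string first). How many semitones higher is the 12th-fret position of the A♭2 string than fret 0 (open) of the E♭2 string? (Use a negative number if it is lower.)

A♭2 at fret 12 → A♭3 (MIDI 56); E♭2 at fret 0 → E♭2 (MIDI 39).
56 − 39 = 17, so the two pitches are 17 semitones apart.

17 semitones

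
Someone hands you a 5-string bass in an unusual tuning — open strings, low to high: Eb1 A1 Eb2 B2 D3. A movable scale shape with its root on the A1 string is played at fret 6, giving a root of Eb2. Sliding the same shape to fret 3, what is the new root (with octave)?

C2

Moving from fret 6 to fret 3 shifts the root by -3 semitones.
Eb2 down 3 semitones is C2.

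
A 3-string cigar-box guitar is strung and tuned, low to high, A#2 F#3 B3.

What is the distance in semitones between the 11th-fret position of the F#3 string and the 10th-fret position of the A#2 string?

F#3 at fret 11 → F4 (MIDI 65); A#2 at fret 10 → G#3 (MIDI 56).
65 − 56 = 9, so the two pitches are 9 semitones apart, with F4 the higher.

9 semitones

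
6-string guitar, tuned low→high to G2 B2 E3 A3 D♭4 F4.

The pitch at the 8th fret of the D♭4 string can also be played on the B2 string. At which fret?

22

Fret 8 on D♭4 is MIDI 61 + 8 = 69 (A4). On the B2 string (open MIDI 47), that pitch is 69 − 47 = fret 22.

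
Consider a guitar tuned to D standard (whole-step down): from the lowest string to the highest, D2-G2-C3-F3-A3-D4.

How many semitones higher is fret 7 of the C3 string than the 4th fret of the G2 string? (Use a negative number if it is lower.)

C3 at fret 7 → G3 (MIDI 55); G2 at fret 4 → B2 (MIDI 47).
55 − 47 = 8, so the two pitches are 8 semitones apart.

8 semitones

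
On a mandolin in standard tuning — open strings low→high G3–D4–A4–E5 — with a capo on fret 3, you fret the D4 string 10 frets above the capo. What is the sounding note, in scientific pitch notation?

D♯5

The capo raises the open D4 by 3 semitones to F4; fretting 10 more gives D4 + 3 + 10 = D4 + 13 semitones = D♯5.
(Also written E♭.)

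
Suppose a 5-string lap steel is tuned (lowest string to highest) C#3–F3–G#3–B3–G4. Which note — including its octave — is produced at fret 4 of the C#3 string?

F3

C#3 is MIDI 49. Adding 4 gives 53, which is F3.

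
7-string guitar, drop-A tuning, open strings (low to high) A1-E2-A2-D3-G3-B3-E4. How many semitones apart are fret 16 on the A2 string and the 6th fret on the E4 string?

A2 at fret 16 → C#4 (MIDI 61); E4 at fret 6 → A#4 (MIDI 70).
61 − 70 = -9, so the two pitches are 9 semitones apart, with A#4 the higher.

9 semitones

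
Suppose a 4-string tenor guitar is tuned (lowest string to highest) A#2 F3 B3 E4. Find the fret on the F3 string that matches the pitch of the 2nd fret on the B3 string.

B3 at fret 2 is B3 + 2 semitones = C#4.
The open F3 string is 6 semitones below the open B3, so the same pitch on the F3 string lies at fret 2 + 6 = 8.

8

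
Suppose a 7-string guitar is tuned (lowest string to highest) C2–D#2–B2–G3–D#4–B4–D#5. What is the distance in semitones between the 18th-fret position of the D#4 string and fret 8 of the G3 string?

D#4 at fret 18 → A5 (MIDI 81); G3 at fret 8 → D#4 (MIDI 63).
81 − 63 = 18, so the two pitches are 18 semitones apart, with A5 the higher.

18 semitones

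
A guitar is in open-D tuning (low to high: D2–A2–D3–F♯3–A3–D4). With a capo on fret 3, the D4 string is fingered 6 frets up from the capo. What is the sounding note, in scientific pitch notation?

The capo raises the open D4 by 3 semitones to F4; fretting 6 more gives D4 + 3 + 6 = D4 + 9 semitones = B4.

B4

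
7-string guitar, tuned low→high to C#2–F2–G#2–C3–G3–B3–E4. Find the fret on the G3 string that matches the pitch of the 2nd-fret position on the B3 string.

Fret 2 on B3 is MIDI 59 + 2 = 61 (C#4). On the G3 string (open MIDI 55), that pitch is 61 − 55 = fret 6.

6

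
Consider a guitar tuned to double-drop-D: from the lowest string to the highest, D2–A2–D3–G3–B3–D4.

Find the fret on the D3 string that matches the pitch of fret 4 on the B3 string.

B3 at fret 4 is B3 + 4 semitones = D♯4.
The open D3 string is 9 semitones below the open B3, so the same pitch on the D3 string lies at fret 4 + 9 = 13.

13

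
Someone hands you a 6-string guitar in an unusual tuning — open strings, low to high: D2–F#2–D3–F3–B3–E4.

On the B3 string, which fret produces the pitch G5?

20

G5 is 20 semitones above the open B3 (B–C–C#–D–…–F–F#–G), so it sits at fret 20.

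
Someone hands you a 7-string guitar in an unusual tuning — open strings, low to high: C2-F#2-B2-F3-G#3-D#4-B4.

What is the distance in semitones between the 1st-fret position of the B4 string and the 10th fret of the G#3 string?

B4 at fret 1 → C5 (MIDI 72); G#3 at fret 10 → F#4 (MIDI 66).
72 − 66 = 6, so the two pitches are 6 semitones apart, with C5 the higher.

6 semitones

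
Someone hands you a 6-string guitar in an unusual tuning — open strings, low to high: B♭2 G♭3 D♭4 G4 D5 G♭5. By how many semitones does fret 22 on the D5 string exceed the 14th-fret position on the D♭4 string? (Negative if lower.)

21 semitones

D5 at fret 22 → C7 (MIDI 96); D♭4 at fret 14 → E♭5 (MIDI 75).
96 − 75 = 21, so the two pitches are 21 semitones apart.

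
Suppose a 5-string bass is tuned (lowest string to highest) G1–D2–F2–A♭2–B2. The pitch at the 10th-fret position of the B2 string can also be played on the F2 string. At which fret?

Fret 10 on B2 is MIDI 47 + 10 = 57 (A3). On the F2 string (open MIDI 41), that pitch is 57 − 41 = fret 16.

16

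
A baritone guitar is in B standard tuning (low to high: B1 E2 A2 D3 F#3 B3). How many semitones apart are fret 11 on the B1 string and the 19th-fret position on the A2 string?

B1 at fret 11 → A#2 (MIDI 46); A2 at fret 19 → E4 (MIDI 64).
46 − 64 = -18, so the two pitches are 18 semitones apart, with E4 the higher.

18 semitones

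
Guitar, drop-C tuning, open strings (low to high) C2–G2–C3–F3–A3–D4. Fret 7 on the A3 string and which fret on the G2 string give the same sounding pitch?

21

A3 at fret 7 is A3 + 7 semitones = E4.
The open G2 string is 14 semitones below the open A3, so the same pitch on the G2 string lies at fret 7 + 14 = 21.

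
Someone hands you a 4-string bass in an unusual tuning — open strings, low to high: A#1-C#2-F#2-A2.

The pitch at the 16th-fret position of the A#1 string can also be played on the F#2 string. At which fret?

A#1 at fret 16 is A#1 + 16 semitones = D3.
The open F#2 string is 8 semitones above the open A#1, so the same pitch on the F#2 string lies at fret 16 − 8 = 8.

8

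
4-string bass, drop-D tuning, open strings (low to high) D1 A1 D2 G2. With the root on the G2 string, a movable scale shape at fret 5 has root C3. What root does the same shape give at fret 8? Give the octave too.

D#3

Moving from fret 5 to fret 8 shifts the root by 3 semitones.
C3 up 3 semitones is D#3.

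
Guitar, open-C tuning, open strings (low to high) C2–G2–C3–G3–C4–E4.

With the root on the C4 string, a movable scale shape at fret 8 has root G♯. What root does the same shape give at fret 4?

E

Moving from fret 8 to fret 4 shifts the root by -4 semitones.
G♯ down 4 semitones is E.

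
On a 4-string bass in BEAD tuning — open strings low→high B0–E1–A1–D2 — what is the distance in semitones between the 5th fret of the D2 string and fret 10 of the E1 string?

D2 at fret 5 → G2 (MIDI 43); E1 at fret 10 → D2 (MIDI 38).
43 − 38 = 5, so the two pitches are 5 semitones apart, with G2 the higher.

5 semitones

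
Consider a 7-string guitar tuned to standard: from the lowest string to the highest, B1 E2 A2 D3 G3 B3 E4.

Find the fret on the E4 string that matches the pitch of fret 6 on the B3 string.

1

B3 at fret 6 is B3 + 6 semitones = F4.
The open E4 string is 5 semitones above the open B3, so the same pitch on the E4 string lies at fret 6 − 5 = 1.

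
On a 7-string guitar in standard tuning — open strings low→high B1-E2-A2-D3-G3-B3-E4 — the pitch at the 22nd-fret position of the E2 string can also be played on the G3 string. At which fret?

7

Fret 22 on E2 is MIDI 40 + 22 = 62 (D4). On the G3 string (open MIDI 55), that pitch is 62 − 55 = fret 7.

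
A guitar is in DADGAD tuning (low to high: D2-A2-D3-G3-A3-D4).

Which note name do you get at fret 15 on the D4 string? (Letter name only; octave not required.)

The open D4 string plus 15 semitones: D–D#–E–F–…–D#–E–F.

F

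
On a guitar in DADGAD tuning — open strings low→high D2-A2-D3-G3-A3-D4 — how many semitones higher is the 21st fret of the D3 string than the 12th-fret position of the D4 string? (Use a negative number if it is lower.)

D3 at fret 21 → B4 (MIDI 71); D4 at fret 12 → D5 (MIDI 74).
71 − 74 = -3, so the two pitches are 3 semitones apart.

-3 semitones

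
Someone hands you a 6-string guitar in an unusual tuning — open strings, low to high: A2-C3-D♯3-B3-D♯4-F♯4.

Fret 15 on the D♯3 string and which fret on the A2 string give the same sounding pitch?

D♯3 at fret 15 is D♯3 + 15 semitones = F♯4.
The open A2 string is 6 semitones below the open D♯3, so the same pitch on the A2 string lies at fret 15 + 6 = 21.

21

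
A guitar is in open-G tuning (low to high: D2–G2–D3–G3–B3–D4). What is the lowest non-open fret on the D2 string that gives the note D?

From D2, count semitones up the chromatic scale until reaching D: D–D#–E–F–…–C–C#–D — 12 steps.

12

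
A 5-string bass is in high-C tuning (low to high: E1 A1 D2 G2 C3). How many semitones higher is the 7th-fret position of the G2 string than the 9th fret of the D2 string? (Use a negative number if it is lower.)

G2 at fret 7 → D3 (MIDI 50); D2 at fret 9 → B2 (MIDI 47).
50 − 47 = 3, so the two pitches are 3 semitones apart.

3 semitones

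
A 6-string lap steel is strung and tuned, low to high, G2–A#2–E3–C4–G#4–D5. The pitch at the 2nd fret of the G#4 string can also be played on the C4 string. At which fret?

10

Fret 2 on G#4 is MIDI 68 + 2 = 70 (A#4). On the C4 string (open MIDI 60), that pitch is 70 − 60 = fret 10.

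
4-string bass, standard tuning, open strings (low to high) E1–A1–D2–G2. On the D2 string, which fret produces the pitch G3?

G3 is 17 semitones above the open D2 (D–D#–E–F–…–F–F#–G), so it sits at fret 17.

17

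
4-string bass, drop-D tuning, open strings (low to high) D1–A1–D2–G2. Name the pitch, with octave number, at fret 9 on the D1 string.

B1

Each fret is one semitone, so D1 + 9 = B1.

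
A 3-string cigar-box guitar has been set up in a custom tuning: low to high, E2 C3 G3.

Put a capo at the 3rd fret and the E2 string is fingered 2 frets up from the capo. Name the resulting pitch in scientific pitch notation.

The capo raises the open E2 by 3 semitones to G2; fretting 2 more gives E2 + 3 + 2 = E2 + 5 semitones = A2.

A2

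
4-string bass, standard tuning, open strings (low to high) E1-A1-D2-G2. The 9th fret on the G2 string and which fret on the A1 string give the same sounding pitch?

Fret 9 on G2 is MIDI 43 + 9 = 52 (E3). On the A1 string (open MIDI 33), that pitch is 52 − 33 = fret 19.

19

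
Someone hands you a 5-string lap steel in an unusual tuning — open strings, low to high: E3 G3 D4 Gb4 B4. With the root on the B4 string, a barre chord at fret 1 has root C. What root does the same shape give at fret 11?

Bb

Moving from fret 1 to fret 11 shifts the root by 10 semitones.
C up 10 semitones is Bb.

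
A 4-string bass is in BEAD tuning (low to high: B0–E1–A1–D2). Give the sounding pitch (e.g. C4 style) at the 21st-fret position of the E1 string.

C♯3

The open E1 string plus 21 semitones: E–F–F#–G–…–B–C–C#.
The walk passes from B into C 2 times, so the octave number goes from 1 to 3.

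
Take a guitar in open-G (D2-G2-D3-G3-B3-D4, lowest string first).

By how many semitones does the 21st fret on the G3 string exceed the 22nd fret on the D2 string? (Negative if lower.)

16 semitones

G3 at fret 21 → E5 (MIDI 76); D2 at fret 22 → C4 (MIDI 60).
76 − 60 = 16, so the two pitches are 16 semitones apart.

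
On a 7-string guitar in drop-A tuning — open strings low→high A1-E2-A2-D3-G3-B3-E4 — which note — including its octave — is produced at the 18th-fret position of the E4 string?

E4 is MIDI 64. Adding 18 gives 82, which is A#5.
(Equivalently spelled Bb5.)

A#5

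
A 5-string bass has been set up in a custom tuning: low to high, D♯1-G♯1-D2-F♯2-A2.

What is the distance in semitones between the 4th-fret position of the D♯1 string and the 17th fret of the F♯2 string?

28 semitones

D♯1 at fret 4 → G1 (MIDI 31); F♯2 at fret 17 → B3 (MIDI 59).
31 − 59 = -28, so the two pitches are 28 semitones apart, with B3 the higher.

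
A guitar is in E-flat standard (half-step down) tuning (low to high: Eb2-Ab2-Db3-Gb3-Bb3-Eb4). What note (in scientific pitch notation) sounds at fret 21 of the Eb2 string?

Eb2 is MIDI 39. Adding 21 gives 60, which is C4.

C4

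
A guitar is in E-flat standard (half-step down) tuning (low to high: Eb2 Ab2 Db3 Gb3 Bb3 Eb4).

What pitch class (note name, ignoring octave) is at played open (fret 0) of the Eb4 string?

Eb

Fret 0 is the open string itself, so the pitch is just Eb.
(Equivalently spelled D#.)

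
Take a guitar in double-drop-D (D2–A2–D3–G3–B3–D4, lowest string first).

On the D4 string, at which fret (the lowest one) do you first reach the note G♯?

6

From D4, count semitones up the chromatic scale until reaching G♯: D–D#–E–F–F#–G–G# — 6 steps.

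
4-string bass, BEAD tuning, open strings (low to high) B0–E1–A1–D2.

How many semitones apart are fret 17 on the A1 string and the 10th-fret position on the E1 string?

A1 at fret 17 → D3 (MIDI 50); E1 at fret 10 → D2 (MIDI 38).
50 − 38 = 12, so the two pitches are 12 semitones apart, with D3 the higher.

12 semitones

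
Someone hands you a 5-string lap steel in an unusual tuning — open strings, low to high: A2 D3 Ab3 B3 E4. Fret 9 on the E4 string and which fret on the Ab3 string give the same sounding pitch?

17

E4 at fret 9 is E4 + 9 semitones = Db5.
The open Ab3 string is 8 semitones below the open E4, so the same pitch on the Ab3 string lies at fret 9 + 8 = 17.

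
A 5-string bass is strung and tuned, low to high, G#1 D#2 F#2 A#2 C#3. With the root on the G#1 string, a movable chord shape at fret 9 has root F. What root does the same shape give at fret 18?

Moving from fret 9 to fret 18 shifts the root by 9 semitones.
F up 9 semitones is D.

D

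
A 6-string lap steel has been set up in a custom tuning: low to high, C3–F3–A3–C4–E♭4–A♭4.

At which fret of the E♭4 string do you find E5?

13

E5 is 13 semitones above the open E♭4 (Eb–E–F–Gb–…–D–Eb–E), so it sits at fret 13.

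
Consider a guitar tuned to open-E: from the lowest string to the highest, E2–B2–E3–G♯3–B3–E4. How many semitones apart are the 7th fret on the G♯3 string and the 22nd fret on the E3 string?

11 semitones

G♯3 at fret 7 → D♯4 (MIDI 63); E3 at fret 22 → D5 (MIDI 74).
63 − 74 = -11, so the two pitches are 11 semitones apart, with D5 the higher.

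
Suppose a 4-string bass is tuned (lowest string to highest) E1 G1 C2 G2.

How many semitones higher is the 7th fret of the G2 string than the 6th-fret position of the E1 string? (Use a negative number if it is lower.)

16 semitones

G2 at fret 7 → D3 (MIDI 50); E1 at fret 6 → B♭1 (MIDI 34).
50 − 34 = 16, so the two pitches are 16 semitones apart.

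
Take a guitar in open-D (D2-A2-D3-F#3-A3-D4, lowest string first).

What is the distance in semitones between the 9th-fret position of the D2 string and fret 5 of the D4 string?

20 semitones

D2 at fret 9 → B2 (MIDI 47); D4 at fret 5 → G4 (MIDI 67).
47 − 67 = -20, so the two pitches are 20 semitones apart, with G4 the higher.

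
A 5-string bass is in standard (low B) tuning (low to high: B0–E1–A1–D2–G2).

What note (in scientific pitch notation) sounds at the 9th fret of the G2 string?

Each fret is one semitone, so G2 + 9 = E3.

E3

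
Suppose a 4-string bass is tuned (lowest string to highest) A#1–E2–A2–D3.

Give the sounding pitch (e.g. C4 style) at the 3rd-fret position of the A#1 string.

A#1 is MIDI 34. Adding 3 gives 37, which is C#2.
(Equivalently spelled Db2.)

C#2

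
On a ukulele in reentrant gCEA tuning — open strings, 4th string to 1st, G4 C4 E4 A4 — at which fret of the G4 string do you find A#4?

3

A#4 is 3 semitones above the open G4 (G–G#–A–A#), so it sits at fret 3.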